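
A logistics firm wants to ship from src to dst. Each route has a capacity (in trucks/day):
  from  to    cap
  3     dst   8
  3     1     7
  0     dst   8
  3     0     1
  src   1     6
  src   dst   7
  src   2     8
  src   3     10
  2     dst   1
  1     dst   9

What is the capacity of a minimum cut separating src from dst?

Max flow = 24 (via 5 augmenting paths).
In the residual at optimum, the set reachable from src is {2, src}.
Cut edges: src→3 (cap 10), src→1 (cap 6), src→dst (cap 7), 2→dst (cap 1). Sum = 24.

24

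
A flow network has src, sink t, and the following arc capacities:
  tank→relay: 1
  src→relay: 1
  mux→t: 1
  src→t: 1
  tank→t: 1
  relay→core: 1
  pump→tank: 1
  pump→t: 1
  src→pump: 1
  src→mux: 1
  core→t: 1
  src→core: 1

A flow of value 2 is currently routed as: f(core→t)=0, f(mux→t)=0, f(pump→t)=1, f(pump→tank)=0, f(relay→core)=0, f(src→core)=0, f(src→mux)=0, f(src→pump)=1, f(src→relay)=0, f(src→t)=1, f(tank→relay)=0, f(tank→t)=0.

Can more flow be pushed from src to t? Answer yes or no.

Yes

Residual path src→mux→t has bottleneck 1 > 0.
Pushing 1 along it raises the flow to 3, so the given flow is not maximum.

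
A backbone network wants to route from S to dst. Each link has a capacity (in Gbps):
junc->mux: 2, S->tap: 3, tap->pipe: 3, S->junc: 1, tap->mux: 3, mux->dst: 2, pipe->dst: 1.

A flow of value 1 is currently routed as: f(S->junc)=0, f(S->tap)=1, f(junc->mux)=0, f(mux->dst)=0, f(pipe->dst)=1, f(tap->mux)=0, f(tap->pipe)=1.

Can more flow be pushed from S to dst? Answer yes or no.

Yes

Residual path S->tap->mux->dst has bottleneck 2 > 0.
Pushing 2 along it raises the flow to 3, so the given flow is not maximum.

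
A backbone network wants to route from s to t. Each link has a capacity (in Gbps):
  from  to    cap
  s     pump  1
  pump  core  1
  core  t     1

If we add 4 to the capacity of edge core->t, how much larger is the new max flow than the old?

Original max flow = 1.
Edge core->t does not cross the min cut (source side {s}), so extra capacity there cannot help.
New max flow = 1. Increase = 0.

0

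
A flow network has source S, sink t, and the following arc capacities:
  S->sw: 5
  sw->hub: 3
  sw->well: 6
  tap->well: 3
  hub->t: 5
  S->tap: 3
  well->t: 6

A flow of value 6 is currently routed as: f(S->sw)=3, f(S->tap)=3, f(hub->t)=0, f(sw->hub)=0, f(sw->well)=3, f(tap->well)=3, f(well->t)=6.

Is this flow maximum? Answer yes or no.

Residual path S->sw->hub->t has bottleneck 2 > 0.
Pushing 2 along it raises the flow to 8, so the given flow is not maximum.

No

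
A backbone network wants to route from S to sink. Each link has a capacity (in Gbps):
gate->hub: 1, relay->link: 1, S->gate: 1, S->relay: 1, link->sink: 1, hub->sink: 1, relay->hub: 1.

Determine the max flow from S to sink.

Augment S->gate->hub->sink: bottleneck 1. Total 1.
Augment S->relay->link->sink: bottleneck 1. Total 2.
No augmenting path remains in the residual graph.

2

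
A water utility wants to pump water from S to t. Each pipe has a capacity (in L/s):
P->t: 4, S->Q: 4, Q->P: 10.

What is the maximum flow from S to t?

4

Augment S->Q->P->t: bottleneck 4. Total 4.
No augmenting path remains in the residual graph.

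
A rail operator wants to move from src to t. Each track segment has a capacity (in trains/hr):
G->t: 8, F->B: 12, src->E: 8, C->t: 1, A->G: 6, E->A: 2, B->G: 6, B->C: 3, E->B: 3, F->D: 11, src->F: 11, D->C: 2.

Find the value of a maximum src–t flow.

9

Augment src->E->A->G->t: bottleneck 2. Total 2.
Augment src->E->B->G->t: bottleneck 3. Total 5.
Augment src->F->B->G->t: bottleneck 3. Total 8.
Augment src->F->B->C->t: bottleneck 1. Total 9.
No augmenting path remains in the residual graph.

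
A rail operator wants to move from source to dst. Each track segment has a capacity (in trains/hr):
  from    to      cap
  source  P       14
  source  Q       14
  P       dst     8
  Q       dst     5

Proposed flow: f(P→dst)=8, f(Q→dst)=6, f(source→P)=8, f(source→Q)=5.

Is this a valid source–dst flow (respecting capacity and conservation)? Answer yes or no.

Capacity violated on Q→dst: flow 6 > capacity 5.

No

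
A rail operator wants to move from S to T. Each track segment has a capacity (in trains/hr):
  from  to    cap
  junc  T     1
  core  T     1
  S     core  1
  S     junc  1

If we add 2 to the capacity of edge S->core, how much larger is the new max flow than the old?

0

Original max flow = 2.
Even with extra capacity on S->core, another cut of capacity 2 remains binding.
New max flow = 2. Increase = 0.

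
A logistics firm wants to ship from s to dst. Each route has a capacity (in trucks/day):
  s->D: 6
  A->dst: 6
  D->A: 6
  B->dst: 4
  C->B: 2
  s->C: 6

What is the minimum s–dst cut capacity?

Max flow = 8 (via 2 augmenting paths).
In the residual at optimum, the set reachable from s is {C, s}.
Cut edges: C->B (cap 2), s->D (cap 6). Sum = 8.

8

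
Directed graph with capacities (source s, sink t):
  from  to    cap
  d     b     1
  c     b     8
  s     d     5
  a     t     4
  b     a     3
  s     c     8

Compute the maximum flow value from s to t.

Augment s->c->b->a->t: bottleneck 3. Total 3.
No augmenting path remains in the residual graph.

3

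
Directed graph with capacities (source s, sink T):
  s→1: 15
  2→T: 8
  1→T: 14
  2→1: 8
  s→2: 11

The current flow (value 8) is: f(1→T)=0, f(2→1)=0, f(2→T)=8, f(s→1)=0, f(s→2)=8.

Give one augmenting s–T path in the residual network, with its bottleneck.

Residual along s→1→T: s→1: 15, 1→T: 14.
Bottleneck = min = 14.

s→1→T, bottleneck 14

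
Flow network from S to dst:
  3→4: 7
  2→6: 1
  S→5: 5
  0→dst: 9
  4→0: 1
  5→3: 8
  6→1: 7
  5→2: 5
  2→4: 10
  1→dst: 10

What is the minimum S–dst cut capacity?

2

Max flow = 2 (via 2 augmenting paths).
In the residual at optimum, the set reachable from S is {2, 3, 4, 5, S}.
Cut edges: 2→6 (cap 1), 4→0 (cap 1). Sum = 2.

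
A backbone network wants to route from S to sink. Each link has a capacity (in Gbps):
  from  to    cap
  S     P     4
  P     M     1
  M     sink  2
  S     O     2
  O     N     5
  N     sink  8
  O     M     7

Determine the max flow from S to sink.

Augment S→O→N→sink: bottleneck 2. Total 2.
Augment S→P→M→sink: bottleneck 1. Total 3.
No augmenting path remains in the residual graph.

3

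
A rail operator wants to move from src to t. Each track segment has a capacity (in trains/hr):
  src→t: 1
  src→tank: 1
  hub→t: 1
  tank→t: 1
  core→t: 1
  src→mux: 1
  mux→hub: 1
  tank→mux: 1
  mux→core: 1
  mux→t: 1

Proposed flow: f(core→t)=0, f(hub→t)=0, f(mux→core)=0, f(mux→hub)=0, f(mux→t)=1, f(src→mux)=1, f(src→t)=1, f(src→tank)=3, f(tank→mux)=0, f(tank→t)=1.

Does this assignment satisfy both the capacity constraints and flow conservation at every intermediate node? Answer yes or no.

Capacity violated on src→tank: flow 3 > capacity 1.

No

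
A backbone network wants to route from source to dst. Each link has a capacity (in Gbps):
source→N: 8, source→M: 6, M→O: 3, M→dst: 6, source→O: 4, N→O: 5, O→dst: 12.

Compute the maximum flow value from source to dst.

Augment source→M→dst: bottleneck 6. Total 6.
Augment source→O→dst: bottleneck 4. Total 10.
Augment source→N→O→dst: bottleneck 5. Total 15.
No augmenting path remains in the residual graph.

15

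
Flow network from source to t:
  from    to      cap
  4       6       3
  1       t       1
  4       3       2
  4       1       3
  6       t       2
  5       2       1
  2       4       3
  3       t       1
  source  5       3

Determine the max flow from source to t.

1

Augment source->5->2->4->3->t: bottleneck 1. Total 1.
No augmenting path remains in the residual graph.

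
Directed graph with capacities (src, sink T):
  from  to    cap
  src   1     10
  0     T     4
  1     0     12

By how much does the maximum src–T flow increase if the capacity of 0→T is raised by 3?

3

Original max flow = 4.
After raising cap(0→T), augmenting paths through that edge carry 3 more units.
New max flow = 7. Increase = 3.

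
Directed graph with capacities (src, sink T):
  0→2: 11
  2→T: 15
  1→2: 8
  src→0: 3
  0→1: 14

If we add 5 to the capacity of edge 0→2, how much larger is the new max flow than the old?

Original max flow = 3.
Edge 0→2 does not cross the min cut (source side {src}), so extra capacity there cannot help.
New max flow = 3. Increase = 0.

0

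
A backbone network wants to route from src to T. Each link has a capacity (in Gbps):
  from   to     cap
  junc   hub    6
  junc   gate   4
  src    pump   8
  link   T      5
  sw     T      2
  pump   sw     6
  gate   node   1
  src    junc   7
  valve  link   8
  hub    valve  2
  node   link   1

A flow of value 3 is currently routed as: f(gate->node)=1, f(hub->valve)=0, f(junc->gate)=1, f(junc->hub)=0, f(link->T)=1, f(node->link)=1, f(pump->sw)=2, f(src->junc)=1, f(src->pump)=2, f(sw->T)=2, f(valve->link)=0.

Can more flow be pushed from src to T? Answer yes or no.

Residual path src->junc->hub->valve->link->T has bottleneck 2 > 0.
Pushing 2 along it raises the flow to 5, so the given flow is not maximum.

Yes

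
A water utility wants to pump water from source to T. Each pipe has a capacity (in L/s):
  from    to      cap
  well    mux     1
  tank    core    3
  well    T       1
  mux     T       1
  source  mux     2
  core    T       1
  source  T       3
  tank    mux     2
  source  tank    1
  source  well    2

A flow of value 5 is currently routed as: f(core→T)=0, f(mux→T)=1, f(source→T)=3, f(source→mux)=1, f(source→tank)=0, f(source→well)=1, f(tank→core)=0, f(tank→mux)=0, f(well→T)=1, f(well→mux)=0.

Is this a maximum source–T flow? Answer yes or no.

No

Residual path source→tank→core→T has bottleneck 1 > 0.
Pushing 1 along it raises the flow to 6, so the given flow is not maximum.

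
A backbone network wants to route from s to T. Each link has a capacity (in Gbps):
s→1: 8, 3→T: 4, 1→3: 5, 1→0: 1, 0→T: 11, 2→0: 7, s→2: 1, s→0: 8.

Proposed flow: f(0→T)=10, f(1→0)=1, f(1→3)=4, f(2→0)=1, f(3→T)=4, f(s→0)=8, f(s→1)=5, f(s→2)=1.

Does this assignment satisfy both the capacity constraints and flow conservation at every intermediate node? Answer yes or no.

Every edge has 0 ≤ f(e) ≤ cap(e).
At each intermediate node, inflow equals outflow.

Yes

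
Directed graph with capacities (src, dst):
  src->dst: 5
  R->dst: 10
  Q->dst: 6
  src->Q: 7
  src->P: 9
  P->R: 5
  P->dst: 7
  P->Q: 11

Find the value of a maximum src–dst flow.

Augment src->dst: bottleneck 5. Total 5.
Augment src->P->dst: bottleneck 7. Total 12.
Augment src->Q->dst: bottleneck 6. Total 18.
Augment src->P->R->dst: bottleneck 2. Total 20.
No augmenting path remains in the residual graph.

20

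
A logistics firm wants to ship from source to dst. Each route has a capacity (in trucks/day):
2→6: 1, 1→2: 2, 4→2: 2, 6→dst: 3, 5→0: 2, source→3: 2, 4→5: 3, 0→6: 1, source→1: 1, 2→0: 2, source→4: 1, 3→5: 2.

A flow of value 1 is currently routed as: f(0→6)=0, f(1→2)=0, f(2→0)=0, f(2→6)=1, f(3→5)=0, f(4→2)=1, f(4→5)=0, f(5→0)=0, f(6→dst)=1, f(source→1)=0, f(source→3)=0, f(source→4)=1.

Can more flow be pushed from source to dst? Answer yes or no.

Yes

Residual path source→1→2→0→6→dst has bottleneck 1 > 0.
Pushing 1 along it raises the flow to 2, so the given flow is not maximum.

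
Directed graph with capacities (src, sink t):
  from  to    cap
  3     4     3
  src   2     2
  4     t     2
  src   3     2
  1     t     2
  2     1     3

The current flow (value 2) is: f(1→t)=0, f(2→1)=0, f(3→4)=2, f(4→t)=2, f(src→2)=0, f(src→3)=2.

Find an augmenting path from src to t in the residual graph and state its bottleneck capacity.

src→2→1→t, bottleneck 2

Residual along src→2→1→t: src→2: 2, 2→1: 3, 1→t: 2.
Bottleneck = min = 2.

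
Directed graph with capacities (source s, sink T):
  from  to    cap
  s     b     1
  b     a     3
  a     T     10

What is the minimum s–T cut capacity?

Max flow = 1 (via 1 augmenting path).
In the residual at optimum, the set reachable from s is {s}.
Cut edges: s→b (cap 1). Sum = 1.

1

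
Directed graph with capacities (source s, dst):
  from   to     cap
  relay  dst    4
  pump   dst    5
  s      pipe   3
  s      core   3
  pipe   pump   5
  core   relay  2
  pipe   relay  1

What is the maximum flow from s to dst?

5

Augment s->pipe->pump->dst: bottleneck 3. Total 3.
Augment s->core->relay->dst: bottleneck 2. Total 5.
No augmenting path remains in the residual graph.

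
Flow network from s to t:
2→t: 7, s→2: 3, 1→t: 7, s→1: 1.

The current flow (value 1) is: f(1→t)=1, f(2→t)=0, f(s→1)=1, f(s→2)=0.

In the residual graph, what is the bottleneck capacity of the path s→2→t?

Residual capacities along the path: s→2: 3, 2→t: 7.
Minimum is 3.

3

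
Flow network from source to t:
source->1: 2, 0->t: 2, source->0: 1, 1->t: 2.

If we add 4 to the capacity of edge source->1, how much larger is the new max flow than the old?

Original max flow = 3.
Even with extra capacity on source->1, another cut of capacity 3 remains binding.
New max flow = 3. Increase = 0.

0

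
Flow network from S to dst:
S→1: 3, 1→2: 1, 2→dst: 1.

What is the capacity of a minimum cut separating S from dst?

1

Max flow = 1 (via 1 augmenting path).
In the residual at optimum, the set reachable from S is {1, S}.
Cut edges: 1→2 (cap 1). Sum = 1.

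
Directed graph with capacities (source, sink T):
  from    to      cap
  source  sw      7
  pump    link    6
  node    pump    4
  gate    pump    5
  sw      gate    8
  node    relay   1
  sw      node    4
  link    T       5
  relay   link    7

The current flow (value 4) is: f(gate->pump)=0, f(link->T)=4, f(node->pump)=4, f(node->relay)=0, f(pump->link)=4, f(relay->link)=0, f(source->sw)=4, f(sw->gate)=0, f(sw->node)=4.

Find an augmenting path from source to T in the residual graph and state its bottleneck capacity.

Residual along source->sw->gate->pump->link->T: source->sw: 3, sw->gate: 8, gate->pump: 5, pump->link: 2, link->T: 1.
Bottleneck = min = 1.

source->sw->gate->pump->link->T, bottleneck 1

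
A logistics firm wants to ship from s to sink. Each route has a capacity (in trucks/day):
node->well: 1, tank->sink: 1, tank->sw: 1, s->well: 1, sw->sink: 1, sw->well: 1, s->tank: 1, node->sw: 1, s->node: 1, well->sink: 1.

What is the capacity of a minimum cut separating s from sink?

3

Max flow = 3 (via 3 augmenting paths).
In the residual at optimum, the set reachable from s is {s}.
Cut edges: s->node (cap 1), s->tank (cap 1), s->well (cap 1). Sum = 3.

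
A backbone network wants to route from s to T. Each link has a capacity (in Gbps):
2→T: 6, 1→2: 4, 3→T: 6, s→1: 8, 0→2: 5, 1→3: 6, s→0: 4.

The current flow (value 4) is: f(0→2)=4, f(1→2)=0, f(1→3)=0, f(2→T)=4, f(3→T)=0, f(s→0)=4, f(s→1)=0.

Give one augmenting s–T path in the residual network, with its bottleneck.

Residual along s→1→2→T: s→1: 8, 1→2: 4, 2→T: 2.
Bottleneck = min = 2.

s→1→2→T, bottleneck 2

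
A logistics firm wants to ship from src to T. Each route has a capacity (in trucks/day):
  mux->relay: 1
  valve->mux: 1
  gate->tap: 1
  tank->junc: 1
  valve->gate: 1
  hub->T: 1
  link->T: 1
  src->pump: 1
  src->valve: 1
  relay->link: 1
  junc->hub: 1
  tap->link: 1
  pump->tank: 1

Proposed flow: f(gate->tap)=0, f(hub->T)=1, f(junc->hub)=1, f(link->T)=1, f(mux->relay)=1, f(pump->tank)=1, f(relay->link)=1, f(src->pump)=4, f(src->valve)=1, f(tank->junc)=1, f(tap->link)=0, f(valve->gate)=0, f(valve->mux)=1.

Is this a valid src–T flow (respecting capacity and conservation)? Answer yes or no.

Capacity violated on src->pump: flow 4 > capacity 1.

No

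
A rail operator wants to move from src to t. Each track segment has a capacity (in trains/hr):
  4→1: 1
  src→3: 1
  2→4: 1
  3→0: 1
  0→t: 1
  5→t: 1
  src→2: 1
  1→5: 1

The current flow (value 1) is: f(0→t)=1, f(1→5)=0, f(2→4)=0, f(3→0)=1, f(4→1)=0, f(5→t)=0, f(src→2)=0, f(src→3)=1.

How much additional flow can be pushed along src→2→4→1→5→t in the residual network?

1

Residual capacities along the path: src→2: 1, 2→4: 1, 4→1: 1, 1→5: 1, 5→t: 1.
Minimum is 1.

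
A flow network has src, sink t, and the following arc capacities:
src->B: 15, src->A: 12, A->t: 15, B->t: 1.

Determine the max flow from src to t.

Augment src->A->t: bottleneck 12. Total 12.
Augment src->B->t: bottleneck 1. Total 13.
No augmenting path remains in the residual graph.

13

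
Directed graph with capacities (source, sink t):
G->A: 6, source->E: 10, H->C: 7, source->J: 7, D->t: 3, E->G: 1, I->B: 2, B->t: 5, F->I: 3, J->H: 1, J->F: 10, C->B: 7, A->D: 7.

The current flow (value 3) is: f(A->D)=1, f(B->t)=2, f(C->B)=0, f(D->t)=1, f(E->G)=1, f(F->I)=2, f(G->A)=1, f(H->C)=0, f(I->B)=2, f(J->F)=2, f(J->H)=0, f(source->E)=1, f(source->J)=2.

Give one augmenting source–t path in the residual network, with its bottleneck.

Residual along source->J->H->C->B->t: source->J: 5, J->H: 1, H->C: 7, C->B: 7, B->t: 3.
Bottleneck = min = 1.

source->J->H->C->B->t, bottleneck 1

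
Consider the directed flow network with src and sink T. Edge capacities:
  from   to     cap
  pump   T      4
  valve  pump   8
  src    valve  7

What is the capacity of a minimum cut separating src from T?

4

Max flow = 4 (via 1 augmenting path).
In the residual at optimum, the set reachable from src is {pump, src, valve}.
Cut edges: pump→T (cap 4). Sum = 4.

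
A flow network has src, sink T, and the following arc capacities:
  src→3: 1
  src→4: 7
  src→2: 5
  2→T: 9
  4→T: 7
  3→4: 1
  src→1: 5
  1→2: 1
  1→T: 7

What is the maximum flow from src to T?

Augment src→1→T: bottleneck 5. Total 5.
Augment src→2→T: bottleneck 5. Total 10.
Augment src→4→T: bottleneck 7. Total 17.
No augmenting path remains in the residual graph.

17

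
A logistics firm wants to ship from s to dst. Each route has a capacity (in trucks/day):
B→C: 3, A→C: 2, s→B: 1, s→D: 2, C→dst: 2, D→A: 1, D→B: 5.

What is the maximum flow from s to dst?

Augment s→B→C→dst: bottleneck 1. Total 1.
Augment s→D→A→C→dst: bottleneck 1. Total 2.
No augmenting path remains in the residual graph.

2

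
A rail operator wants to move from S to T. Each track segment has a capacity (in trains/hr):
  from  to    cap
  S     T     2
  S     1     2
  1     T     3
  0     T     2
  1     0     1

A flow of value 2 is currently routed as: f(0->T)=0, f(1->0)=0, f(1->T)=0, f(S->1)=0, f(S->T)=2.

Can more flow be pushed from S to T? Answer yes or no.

Yes

Residual path S->1->T has bottleneck 2 > 0.
Pushing 2 along it raises the flow to 4, so the given flow is not maximum.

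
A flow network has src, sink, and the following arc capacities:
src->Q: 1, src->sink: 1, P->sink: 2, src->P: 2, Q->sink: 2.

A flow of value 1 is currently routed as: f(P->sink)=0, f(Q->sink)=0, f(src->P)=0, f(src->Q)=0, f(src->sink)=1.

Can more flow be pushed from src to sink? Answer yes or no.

Residual path src->Q->sink has bottleneck 1 > 0.
Pushing 1 along it raises the flow to 2, so the given flow is not maximum.

Yes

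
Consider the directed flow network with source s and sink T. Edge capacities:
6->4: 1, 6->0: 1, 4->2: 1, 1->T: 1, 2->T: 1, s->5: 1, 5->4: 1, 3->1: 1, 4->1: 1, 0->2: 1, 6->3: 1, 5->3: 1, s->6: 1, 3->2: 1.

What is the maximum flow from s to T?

2

Augment s->5->4->2->T: bottleneck 1. Total 1.
Augment s->6->4->1->T: bottleneck 1. Total 2.
No augmenting path remains in the residual graph.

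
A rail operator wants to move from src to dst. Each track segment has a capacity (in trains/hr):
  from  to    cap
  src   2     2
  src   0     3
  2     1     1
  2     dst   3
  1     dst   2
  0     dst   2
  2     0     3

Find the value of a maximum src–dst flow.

Augment src->2->dst: bottleneck 2. Total 2.
Augment src->0->dst: bottleneck 2. Total 4.
No augmenting path remains in the residual graph.

4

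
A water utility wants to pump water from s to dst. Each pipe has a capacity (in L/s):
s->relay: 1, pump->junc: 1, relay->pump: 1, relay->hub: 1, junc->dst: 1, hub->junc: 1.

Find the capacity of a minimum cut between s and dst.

1

Max flow = 1 (via 1 augmenting path).
In the residual at optimum, the set reachable from s is {s}.
Cut edges: s->relay (cap 1). Sum = 1.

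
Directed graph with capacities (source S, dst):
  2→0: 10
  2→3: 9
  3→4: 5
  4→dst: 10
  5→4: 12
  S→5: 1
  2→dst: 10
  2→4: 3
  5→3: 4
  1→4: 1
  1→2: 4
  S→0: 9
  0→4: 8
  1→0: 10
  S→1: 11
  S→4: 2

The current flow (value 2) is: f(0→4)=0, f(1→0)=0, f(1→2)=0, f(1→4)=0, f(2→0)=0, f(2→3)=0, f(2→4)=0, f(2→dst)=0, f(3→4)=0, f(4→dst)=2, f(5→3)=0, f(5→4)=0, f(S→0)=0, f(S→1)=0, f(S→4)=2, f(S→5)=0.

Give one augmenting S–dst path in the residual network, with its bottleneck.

Residual along S→1→2→dst: S→1: 11, 1→2: 4, 2→dst: 10.
Bottleneck = min = 4.

S→1→2→dst, bottleneck 4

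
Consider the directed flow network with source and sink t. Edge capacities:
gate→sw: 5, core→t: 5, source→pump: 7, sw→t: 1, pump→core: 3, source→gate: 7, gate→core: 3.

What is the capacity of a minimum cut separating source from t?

6

Max flow = 6 (via 3 augmenting paths).
In the residual at optimum, the set reachable from source is {core, gate, pump, source, sw}.
Cut edges: core→t (cap 5), sw→t (cap 1). Sum = 6.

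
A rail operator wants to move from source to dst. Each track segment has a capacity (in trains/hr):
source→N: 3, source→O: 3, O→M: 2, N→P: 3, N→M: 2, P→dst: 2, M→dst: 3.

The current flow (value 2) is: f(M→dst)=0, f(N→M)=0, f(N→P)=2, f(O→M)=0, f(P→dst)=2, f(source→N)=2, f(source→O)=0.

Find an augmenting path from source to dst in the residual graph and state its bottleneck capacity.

source→N→M→dst, bottleneck 1

Residual along source→N→M→dst: source→N: 1, N→M: 2, M→dst: 3.
Bottleneck = min = 1.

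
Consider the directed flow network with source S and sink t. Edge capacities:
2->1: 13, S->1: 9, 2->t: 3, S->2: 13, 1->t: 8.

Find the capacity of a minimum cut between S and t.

Max flow = 11 (via 2 augmenting paths).
In the residual at optimum, the set reachable from S is {1, 2, S}.
Cut edges: 2->t (cap 3), 1->t (cap 8). Sum = 11.

11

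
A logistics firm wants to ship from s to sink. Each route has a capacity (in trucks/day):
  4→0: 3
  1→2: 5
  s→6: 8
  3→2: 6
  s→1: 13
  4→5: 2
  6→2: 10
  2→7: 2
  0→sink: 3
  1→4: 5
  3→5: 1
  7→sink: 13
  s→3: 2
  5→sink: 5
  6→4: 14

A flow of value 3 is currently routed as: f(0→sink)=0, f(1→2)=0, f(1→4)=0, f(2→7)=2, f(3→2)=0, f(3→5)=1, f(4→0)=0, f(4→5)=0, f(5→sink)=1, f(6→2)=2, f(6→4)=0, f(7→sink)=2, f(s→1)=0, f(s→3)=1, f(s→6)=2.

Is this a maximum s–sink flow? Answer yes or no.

Residual path s→6→4→5→sink has bottleneck 2 > 0.
Pushing 2 along it raises the flow to 5, so the given flow is not maximum.

No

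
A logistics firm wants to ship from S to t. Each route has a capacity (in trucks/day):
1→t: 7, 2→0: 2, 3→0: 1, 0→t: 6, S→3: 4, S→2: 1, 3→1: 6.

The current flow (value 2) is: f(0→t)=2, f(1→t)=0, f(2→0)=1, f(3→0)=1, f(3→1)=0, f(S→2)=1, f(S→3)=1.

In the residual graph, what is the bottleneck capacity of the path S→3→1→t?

Residual capacities along the path: S→3: 3, 3→1: 6, 1→t: 7.
Minimum is 3.

3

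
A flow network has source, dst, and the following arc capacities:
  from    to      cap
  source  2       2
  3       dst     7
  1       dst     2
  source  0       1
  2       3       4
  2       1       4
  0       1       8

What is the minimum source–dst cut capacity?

Max flow = 3 (via 3 augmenting paths).
In the residual at optimum, the set reachable from source is {source}.
Cut edges: source->0 (cap 1), source->2 (cap 2). Sum = 3.

3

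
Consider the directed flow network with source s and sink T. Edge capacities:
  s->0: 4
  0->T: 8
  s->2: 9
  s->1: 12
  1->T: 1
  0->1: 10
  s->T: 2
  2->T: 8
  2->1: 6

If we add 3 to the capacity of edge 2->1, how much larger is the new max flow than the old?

0

Original max flow = 15.
Edge 2->1 does not cross the min cut (source side {1, 2, s}), so extra capacity there cannot help.
New max flow = 15. Increase = 0.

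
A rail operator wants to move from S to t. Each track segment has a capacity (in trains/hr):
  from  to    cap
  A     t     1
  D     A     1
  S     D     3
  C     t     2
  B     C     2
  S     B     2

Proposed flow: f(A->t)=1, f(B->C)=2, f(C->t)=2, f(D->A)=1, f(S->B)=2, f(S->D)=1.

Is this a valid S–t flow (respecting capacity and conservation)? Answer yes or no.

Every edge has 0 ≤ f(e) ≤ cap(e).
At each intermediate node, inflow equals outflow.

Yes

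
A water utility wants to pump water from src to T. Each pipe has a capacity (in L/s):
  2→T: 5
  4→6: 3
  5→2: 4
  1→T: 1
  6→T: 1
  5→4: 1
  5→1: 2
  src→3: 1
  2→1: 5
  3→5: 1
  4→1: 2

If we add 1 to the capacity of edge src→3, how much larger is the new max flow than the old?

Original max flow = 1.
Even with extra capacity on src→3, another cut of capacity 1 remains binding.
New max flow = 1. Increase = 0.

0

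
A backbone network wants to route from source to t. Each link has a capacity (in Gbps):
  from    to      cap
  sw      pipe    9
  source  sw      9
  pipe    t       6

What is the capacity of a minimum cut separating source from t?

6

Max flow = 6 (via 1 augmenting path).
In the residual at optimum, the set reachable from source is {pipe, source, sw}.
Cut edges: pipe→t (cap 6). Sum = 6.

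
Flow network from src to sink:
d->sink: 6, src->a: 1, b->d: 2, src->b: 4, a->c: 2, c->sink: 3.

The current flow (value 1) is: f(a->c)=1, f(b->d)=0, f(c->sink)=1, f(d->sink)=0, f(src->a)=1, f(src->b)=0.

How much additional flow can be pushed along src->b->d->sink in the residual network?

Residual capacities along the path: src->b: 4, b->d: 2, d->sink: 6.
Minimum is 2.

2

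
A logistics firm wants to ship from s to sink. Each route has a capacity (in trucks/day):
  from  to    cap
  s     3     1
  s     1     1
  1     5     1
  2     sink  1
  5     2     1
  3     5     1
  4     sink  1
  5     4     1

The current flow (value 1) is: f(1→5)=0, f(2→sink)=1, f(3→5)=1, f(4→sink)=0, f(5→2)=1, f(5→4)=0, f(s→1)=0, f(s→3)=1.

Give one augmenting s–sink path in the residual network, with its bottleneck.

s→1→5→4→sink, bottleneck 1

Residual along s→1→5→4→sink: s→1: 1, 1→5: 1, 5→4: 1, 4→sink: 1.
Bottleneck = min = 1.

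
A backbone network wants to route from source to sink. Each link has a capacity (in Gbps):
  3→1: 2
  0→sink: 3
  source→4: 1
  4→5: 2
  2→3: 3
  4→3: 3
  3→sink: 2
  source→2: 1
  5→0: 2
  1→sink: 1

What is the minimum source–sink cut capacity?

2

Max flow = 2 (via 2 augmenting paths).
In the residual at optimum, the set reachable from source is {source}.
Cut edges: source→4 (cap 1), source→2 (cap 1). Sum = 2.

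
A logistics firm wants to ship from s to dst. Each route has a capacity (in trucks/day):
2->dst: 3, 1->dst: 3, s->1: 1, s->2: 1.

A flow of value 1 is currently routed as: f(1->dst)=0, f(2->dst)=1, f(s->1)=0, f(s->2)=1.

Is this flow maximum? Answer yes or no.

No

Residual path s->1->dst has bottleneck 1 > 0.
Pushing 1 along it raises the flow to 2, so the given flow is not maximum.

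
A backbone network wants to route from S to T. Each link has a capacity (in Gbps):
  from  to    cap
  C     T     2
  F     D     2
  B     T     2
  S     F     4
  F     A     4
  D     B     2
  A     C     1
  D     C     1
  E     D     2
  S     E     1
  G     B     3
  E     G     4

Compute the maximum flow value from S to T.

Augment S->F->A->C->T: bottleneck 1. Total 1.
Augment S->F->D->C->T: bottleneck 1. Total 2.
Augment S->F->D->B->T: bottleneck 1. Total 3.
Augment S->E->D->B->T: bottleneck 1. Total 4.
No augmenting path remains in the residual graph.

4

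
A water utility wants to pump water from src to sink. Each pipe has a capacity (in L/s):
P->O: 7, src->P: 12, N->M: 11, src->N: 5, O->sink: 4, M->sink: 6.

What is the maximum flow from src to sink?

9

Augment src->P->O->sink: bottleneck 4. Total 4.
Augment src->N->M->sink: bottleneck 5. Total 9.
No augmenting path remains in the residual graph.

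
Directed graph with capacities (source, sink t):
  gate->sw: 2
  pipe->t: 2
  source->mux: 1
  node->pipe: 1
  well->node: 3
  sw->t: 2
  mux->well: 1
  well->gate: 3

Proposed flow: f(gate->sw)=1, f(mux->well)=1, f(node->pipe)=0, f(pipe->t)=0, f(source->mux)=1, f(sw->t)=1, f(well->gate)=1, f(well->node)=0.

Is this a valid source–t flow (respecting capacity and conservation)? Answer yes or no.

Yes

Every edge has 0 ≤ f(e) ≤ cap(e).
At each intermediate node, inflow equals outflow.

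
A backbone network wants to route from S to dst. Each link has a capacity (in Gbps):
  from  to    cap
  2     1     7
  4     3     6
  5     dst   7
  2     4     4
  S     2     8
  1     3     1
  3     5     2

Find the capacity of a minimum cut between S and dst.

Max flow = 2 (via 1 augmenting path).
In the residual at optimum, the set reachable from S is {1, 2, 3, 4, S}.
Cut edges: 3->5 (cap 2). Sum = 2.

2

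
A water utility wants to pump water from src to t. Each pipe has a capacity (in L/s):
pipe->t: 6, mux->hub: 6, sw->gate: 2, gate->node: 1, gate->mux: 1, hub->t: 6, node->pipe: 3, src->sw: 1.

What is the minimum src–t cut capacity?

1

Max flow = 1 (via 1 augmenting path).
In the residual at optimum, the set reachable from src is {src}.
Cut edges: src->sw (cap 1). Sum = 1.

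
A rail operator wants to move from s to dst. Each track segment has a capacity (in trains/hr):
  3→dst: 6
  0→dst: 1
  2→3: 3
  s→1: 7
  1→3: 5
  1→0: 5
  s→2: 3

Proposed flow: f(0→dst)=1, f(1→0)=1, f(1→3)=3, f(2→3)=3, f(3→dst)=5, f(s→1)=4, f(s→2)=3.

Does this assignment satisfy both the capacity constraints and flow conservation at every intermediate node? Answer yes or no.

Conservation fails at 3: inflow 6 ≠ outflow 5.

No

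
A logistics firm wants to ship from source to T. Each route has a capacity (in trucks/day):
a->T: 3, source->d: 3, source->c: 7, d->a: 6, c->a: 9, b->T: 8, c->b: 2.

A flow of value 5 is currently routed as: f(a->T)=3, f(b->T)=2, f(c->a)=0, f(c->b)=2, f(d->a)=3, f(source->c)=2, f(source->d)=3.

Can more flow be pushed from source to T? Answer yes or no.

Residual reachable from source: {a, c, d, source}; T is not reachable.
Saturated cut: c->b, a->T with total capacity 5 = current flow value. Flow is maximum.

No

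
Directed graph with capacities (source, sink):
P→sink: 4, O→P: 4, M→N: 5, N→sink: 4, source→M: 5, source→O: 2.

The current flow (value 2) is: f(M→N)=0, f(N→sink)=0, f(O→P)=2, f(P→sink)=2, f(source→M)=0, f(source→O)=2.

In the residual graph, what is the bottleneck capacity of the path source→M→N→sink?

4

Residual capacities along the path: source→M: 5, M→N: 5, N→sink: 4.
Minimum is 4.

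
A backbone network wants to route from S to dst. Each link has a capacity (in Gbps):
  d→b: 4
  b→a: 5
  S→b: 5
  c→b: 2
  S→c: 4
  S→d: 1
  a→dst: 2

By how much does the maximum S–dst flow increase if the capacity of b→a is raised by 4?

0

Original max flow = 2.
Edge b→a does not cross the min cut (source side {S, a, b, c, d}), so extra capacity there cannot help.
New max flow = 2. Increase = 0.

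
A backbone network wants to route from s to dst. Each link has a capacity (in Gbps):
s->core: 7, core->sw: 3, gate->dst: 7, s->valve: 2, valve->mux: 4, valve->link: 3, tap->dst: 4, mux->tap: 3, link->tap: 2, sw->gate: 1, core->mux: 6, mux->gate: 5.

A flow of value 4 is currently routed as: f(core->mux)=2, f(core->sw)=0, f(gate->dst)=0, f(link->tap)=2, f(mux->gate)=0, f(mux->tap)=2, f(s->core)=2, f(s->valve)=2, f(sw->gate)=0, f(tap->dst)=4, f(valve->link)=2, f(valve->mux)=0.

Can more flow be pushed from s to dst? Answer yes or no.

Yes

Residual path s->core->mux->gate->dst has bottleneck 4 > 0.
Pushing 4 along it raises the flow to 8, so the given flow is not maximum.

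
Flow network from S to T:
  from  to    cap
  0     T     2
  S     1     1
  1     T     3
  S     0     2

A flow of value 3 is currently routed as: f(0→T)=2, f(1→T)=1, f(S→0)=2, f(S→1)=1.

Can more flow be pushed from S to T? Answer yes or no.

No

Residual reachable from S: {S}; T is not reachable.
Saturated cut: S→1, S→0 with total capacity 3 = current flow value. Flow is maximum.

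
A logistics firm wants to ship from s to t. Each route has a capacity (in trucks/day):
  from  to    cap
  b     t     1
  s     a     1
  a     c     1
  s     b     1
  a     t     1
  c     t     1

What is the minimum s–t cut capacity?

Max flow = 2 (via 2 augmenting paths).
In the residual at optimum, the set reachable from s is {s}.
Cut edges: s→b (cap 1), s→a (cap 1). Sum = 2.

2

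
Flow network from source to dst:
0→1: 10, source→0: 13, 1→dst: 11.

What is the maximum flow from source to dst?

Augment source→0→1→dst: bottleneck 10. Total 10.
No augmenting path remains in the residual graph.

10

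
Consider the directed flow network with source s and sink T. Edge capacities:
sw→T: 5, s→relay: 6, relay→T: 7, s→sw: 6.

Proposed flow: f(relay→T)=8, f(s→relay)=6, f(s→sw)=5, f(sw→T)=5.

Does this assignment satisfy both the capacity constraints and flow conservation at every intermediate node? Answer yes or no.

Capacity violated on relay→T: flow 8 > capacity 7.

No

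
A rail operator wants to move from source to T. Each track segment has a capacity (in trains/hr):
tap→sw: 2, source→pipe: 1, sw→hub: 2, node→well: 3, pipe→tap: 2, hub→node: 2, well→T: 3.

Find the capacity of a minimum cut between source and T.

1

Max flow = 1 (via 1 augmenting path).
In the residual at optimum, the set reachable from source is {source}.
Cut edges: source→pipe (cap 1). Sum = 1.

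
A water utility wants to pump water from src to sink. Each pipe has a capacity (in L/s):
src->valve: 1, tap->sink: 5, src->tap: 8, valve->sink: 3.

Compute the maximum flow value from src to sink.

Augment src->tap->sink: bottleneck 5. Total 5.
Augment src->valve->sink: bottleneck 1. Total 6.
No augmenting path remains in the residual graph.

6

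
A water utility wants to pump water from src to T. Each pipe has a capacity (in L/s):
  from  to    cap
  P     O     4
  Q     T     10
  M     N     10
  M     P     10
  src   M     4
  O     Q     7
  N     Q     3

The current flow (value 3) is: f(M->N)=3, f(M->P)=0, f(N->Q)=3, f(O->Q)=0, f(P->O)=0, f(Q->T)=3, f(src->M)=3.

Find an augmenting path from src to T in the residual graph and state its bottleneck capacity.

src->M->P->O->Q->T, bottleneck 1

Residual along src->M->P->O->Q->T: src->M: 1, M->P: 10, P->O: 4, O->Q: 7, Q->T: 7.
Bottleneck = min = 1.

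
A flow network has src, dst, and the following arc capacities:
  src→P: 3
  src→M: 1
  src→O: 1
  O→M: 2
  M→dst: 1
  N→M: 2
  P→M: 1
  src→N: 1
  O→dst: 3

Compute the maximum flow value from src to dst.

Augment src→O→dst: bottleneck 1. Total 1.
Augment src→M→dst: bottleneck 1. Total 2.
No augmenting path remains in the residual graph.

2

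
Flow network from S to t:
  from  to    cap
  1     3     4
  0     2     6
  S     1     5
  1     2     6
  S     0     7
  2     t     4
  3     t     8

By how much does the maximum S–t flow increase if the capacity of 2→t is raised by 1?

1

Original max flow = 8.
After raising cap(2→t), augmenting paths through that edge carry 1 more unit.
New max flow = 9. Increase = 1.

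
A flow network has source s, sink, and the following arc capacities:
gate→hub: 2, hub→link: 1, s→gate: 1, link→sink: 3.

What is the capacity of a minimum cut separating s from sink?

Max flow = 1 (via 1 augmenting path).
In the residual at optimum, the set reachable from s is {s}.
Cut edges: s→gate (cap 1). Sum = 1.

1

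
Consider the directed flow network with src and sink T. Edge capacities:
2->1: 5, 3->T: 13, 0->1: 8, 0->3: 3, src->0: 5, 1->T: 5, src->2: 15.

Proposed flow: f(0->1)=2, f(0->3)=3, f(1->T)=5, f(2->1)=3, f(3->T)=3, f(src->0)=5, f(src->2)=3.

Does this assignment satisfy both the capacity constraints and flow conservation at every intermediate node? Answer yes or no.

Every edge has 0 ≤ f(e) ≤ cap(e).
At each intermediate node, inflow equals outflow.

Yes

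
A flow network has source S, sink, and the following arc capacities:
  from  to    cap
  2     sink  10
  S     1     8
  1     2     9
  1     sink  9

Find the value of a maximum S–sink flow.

8

Augment S->1->sink: bottleneck 8. Total 8.
No augmenting path remains in the residual graph.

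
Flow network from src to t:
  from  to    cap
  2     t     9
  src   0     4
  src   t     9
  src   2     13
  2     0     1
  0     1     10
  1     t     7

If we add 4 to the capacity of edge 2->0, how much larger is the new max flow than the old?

Original max flow = 23.
After raising cap(2->0), augmenting paths through that edge carry 2 more units.
New max flow = 25. Increase = 2.

2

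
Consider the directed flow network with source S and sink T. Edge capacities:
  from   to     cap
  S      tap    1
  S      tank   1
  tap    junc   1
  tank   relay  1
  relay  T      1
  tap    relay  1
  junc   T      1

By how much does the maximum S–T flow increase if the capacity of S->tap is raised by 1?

0

Original max flow = 2.
Even with extra capacity on S->tap, another cut of capacity 2 remains binding.
New max flow = 2. Increase = 0.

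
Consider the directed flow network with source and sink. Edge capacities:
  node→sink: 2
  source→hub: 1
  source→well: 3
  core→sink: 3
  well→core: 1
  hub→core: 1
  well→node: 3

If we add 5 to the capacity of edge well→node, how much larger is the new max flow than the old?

0

Original max flow = 4.
Edge well→node does not cross the min cut (source side {source}), so extra capacity there cannot help.
New max flow = 4. Increase = 0.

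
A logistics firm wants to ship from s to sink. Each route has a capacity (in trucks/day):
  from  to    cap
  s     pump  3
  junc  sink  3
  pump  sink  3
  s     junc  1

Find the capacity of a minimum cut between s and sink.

4

Max flow = 4 (via 2 augmenting paths).
In the residual at optimum, the set reachable from s is {s}.
Cut edges: s->pump (cap 3), s->junc (cap 1). Sum = 4.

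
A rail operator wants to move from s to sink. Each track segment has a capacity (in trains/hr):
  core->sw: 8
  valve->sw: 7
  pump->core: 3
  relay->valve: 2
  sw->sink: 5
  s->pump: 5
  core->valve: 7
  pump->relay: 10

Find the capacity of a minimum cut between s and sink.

5

Max flow = 5 (via 2 augmenting paths).
In the residual at optimum, the set reachable from s is {s}.
Cut edges: s->pump (cap 5). Sum = 5.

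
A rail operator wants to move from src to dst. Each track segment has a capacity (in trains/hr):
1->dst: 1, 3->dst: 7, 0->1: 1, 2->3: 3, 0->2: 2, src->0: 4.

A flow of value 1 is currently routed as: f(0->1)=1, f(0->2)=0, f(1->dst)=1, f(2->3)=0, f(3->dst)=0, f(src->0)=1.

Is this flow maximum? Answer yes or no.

No

Residual path src->0->2->3->dst has bottleneck 2 > 0.
Pushing 2 along it raises the flow to 3, so the given flow is not maximum.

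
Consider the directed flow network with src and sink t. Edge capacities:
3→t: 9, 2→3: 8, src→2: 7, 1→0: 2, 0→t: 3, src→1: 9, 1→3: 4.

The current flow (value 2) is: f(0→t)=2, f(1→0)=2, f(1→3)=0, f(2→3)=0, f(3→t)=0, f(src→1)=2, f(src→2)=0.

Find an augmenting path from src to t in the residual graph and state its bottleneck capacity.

src→1→3→t, bottleneck 4

Residual along src→1→3→t: src→1: 7, 1→3: 4, 3→t: 9.
Bottleneck = min = 4.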